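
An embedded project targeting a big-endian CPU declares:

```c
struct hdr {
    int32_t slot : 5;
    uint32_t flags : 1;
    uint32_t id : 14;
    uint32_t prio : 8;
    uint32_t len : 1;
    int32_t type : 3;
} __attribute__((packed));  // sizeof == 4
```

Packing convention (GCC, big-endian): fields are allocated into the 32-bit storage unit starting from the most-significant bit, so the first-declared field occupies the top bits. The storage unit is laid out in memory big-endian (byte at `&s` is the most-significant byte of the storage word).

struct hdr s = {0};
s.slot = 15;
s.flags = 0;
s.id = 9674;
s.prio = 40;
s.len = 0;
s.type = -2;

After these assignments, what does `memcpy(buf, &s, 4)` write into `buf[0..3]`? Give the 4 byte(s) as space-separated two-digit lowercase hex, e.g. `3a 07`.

slot:5 = 15 → 0xf << 27 → word 0x78000000
flags:1 = 0 → 0x0 << 26 → word 0x78000000
id:14 = 9674 → 0x25ca << 12 → word 0x7a5ca000
prio:8 = 40 → 0x28 << 4 → word 0x7a5ca280
len:1 = 0 → 0x0 << 3 → word 0x7a5ca280
type:3 = -2 → 0x6 << 0 → word 0x7a5ca286
word = 0x7a5ca286 → big-endian bytes:
  [0]=0x7a  [1]=0x5c  [2]=0xa2  [3]=0x86

7a 5c a2 86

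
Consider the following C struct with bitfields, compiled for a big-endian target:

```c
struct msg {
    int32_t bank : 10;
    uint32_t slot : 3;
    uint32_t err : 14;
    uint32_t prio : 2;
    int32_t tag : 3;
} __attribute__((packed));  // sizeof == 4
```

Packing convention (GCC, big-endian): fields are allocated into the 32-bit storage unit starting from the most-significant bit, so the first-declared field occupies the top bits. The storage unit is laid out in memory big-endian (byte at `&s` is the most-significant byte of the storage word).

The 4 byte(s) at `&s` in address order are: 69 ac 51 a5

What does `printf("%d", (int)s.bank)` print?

[0]=0x69 [1]=0xac [2]=0x51 [3]=0xa5 (big-endian) → word 0x69ac51a5
bank [22+:10] = (word>>22) & 0x3ff = 422  ←
slot [19+:3] = (word>>19) & 0x7 = 5
err [5+:14] = (word>>5) & 0x3fff = 8845
prio [3+:2] = (word>>3) & 0x3 = 0
tag [0+:3] = (word>>0) & 0x7 = 5
bank signed 10b, MSB=0: value = 422

422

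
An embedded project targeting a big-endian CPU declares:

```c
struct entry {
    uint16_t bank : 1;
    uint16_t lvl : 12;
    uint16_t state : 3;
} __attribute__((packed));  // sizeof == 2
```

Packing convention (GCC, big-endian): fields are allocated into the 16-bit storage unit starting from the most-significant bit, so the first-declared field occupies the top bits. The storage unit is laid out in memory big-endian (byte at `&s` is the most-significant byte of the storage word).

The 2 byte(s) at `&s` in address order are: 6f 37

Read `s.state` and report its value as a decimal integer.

[0]=0x6f [1]=0x37 (big-endian) → word 0x6f37
bank [15+:1] = (word>>15) & 0x1 = 0
lvl [3+:12] = (word>>3) & 0xfff = 3558
state [0+:3] = (word>>0) & 0x7 = 7  ←

7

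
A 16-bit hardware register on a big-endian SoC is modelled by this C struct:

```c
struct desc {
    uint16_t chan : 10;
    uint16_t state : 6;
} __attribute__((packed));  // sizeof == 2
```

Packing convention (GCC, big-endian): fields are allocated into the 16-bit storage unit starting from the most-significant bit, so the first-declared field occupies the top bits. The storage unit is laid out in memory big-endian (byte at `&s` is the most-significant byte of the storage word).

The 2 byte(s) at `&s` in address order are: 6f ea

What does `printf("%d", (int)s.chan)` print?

447

[0]=0x6f [1]=0xea (big-endian) → word 0x6fea
chan:10 @ bit 6 → (0x6fea>>6)&0x3ff = 0x1bf  ←
state:6 @ bit 0 → (0x6fea>>0)&0x3f = 0x2a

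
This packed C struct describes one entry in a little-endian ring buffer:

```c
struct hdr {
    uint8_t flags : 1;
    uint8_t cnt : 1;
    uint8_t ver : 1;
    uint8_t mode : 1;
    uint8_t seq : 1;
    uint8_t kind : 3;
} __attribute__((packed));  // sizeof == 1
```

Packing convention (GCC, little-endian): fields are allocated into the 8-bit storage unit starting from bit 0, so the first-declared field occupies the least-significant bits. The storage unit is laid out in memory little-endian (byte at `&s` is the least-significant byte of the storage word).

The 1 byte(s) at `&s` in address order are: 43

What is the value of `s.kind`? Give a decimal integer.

[0]=0x43 (little-endian) → word 0x43
flags:1 @ bit 0 → (0x43>>0)&0x1 = 0x1
cnt:1 @ bit 1 → (0x43>>1)&0x1 = 0x1
ver:1 @ bit 2 → (0x43>>2)&0x1 = 0x0
mode:1 @ bit 3 → (0x43>>3)&0x1 = 0x0
seq:1 @ bit 4 → (0x43>>4)&0x1 = 0x0
kind:3 @ bit 5 → (0x43>>5)&0x7 = 0x2  ←

2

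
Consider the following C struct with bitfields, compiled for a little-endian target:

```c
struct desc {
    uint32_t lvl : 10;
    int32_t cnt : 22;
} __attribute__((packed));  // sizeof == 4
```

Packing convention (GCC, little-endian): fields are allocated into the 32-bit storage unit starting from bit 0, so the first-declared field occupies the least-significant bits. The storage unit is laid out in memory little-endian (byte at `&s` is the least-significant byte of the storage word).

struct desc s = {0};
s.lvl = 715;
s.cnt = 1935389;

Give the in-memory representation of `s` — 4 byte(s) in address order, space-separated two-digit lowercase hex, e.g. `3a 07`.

[0+:10] lvl=715 & 0x3ff = 0x2cb; word=0x000002cb
[10+:22] cnt=1935389 & 0x3fffff = 0x1d881d; word=0x762076cb
word = 0x762076cb → little-endian bytes:
  [0]=0xcb  [1]=0x76  [2]=0x20  [3]=0x76

cb 76 20 76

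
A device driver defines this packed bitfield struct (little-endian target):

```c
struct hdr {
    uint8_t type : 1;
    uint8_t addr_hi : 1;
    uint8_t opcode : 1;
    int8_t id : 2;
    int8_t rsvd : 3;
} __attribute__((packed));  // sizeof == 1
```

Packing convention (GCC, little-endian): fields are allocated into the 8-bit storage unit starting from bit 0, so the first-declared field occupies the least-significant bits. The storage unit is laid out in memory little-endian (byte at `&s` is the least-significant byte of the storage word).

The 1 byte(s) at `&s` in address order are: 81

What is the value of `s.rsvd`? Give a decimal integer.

[0]=0x81 (little-endian) → word 0x81
type [0+:1] = (word>>0) & 0x1 = 1
addr_hi [1+:1] = (word>>1) & 0x1 = 0
opcode [2+:1] = (word>>2) & 0x1 = 0
id [3+:2] = (word>>3) & 0x3 = 0
rsvd [5+:3] = (word>>5) & 0x7 = 4  ←
rsvd signed 3b, MSB=1: 4 - 8 = -4

-4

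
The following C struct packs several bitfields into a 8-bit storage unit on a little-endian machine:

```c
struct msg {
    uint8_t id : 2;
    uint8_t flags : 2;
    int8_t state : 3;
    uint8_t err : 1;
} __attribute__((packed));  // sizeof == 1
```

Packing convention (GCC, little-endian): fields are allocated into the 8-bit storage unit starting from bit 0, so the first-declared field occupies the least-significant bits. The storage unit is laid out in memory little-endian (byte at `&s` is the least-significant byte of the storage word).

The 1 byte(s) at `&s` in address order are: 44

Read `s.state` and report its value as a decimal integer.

[0]=0x44 (little-endian) → word 0x44
id:2 @ bit 0 → (0x44>>0)&0x3 = 0x0
flags:2 @ bit 2 → (0x44>>2)&0x3 = 0x1
state:3 @ bit 4 → (0x44>>4)&0x7 = 0x4  ←
err:1 @ bit 7 → (0x44>>7)&0x1 = 0x0
state signed 3b, MSB=1: 4 - 8 = -4

-4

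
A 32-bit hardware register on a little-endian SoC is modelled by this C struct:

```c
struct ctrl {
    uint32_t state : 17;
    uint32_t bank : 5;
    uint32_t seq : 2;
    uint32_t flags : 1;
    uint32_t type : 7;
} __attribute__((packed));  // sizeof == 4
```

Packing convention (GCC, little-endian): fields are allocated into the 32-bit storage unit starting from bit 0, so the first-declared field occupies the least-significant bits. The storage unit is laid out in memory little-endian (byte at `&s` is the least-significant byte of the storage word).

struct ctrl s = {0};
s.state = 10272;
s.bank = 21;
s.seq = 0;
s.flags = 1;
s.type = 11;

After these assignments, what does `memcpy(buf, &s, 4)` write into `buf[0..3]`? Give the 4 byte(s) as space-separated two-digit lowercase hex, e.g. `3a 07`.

[0+:17] state=10272 & 0x1ffff = 0x2820; word=0x00002820
[17+:5] bank=21 & 0x1f = 0x15; word=0x002a2820
[22+:2] seq=0 & 0x3 = 0x0; word=0x002a2820
[24+:1] flags=1 & 0x1 = 0x1; word=0x012a2820
[25+:7] type=11 & 0x7f = 0xb; word=0x172a2820
word = 0x172a2820 → little-endian bytes:
  [0]=0x20  [1]=0x28  [2]=0x2a  [3]=0x17

20 28 2a 17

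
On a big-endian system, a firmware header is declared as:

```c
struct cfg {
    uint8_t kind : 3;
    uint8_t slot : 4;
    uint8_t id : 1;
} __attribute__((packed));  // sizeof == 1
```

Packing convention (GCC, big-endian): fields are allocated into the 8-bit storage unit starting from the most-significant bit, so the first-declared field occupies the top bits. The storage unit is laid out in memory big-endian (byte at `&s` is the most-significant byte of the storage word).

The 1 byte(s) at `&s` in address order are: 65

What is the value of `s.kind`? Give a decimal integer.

[0]=0x65 (big-endian) → word 0x65
kind [5+:3] = (word>>5) & 0x7 = 3  ←
slot [1+:4] = (word>>1) & 0xf = 2
id [0+:1] = (word>>0) & 0x1 = 1

3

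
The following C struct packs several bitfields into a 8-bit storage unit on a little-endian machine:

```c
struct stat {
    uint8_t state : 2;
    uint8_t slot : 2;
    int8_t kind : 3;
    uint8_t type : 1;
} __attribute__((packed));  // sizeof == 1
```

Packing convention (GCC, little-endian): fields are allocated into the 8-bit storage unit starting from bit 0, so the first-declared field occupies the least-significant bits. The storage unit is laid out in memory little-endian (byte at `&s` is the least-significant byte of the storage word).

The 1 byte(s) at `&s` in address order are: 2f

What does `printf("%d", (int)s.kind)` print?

[0]=0x2f (little-endian) → word 0x2f
state [0+:2] = (word>>0) & 0x3 = 3
slot [2+:2] = (word>>2) & 0x3 = 3
kind [4+:3] = (word>>4) & 0x7 = 2  ←
type [7+:1] = (word>>7) & 0x1 = 0
kind signed 3b, MSB=0: value = 2

2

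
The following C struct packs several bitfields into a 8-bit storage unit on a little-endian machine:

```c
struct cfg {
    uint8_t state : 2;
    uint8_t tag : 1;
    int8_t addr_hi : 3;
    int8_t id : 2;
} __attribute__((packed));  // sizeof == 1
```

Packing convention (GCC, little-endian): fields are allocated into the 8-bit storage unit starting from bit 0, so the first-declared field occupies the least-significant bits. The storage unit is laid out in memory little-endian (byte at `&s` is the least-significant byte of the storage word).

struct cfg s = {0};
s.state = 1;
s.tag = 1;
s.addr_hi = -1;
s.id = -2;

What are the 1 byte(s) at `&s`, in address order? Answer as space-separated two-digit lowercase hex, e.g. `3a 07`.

state:2 = 1 → 0x1 << 0 → word 0x01
tag:1 = 1 → 0x1 << 2 → word 0x05
addr_hi:3 = -1 → 0x7 << 3 → word 0x3d
id:2 = -2 → 0x2 << 6 → word 0xbd
word = 0xbd → little-endian bytes:
  [0]=0xbd

bd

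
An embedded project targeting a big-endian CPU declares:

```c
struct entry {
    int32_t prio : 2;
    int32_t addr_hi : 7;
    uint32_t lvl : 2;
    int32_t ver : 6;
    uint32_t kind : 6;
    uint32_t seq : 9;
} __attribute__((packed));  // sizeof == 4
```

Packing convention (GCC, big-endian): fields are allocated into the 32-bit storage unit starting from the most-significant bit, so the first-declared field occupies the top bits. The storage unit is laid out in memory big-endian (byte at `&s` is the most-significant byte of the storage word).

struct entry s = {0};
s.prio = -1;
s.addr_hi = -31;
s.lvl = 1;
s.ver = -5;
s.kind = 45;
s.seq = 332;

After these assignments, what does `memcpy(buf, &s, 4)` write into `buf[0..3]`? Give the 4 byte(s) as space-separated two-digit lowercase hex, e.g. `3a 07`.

[30+:2] prio=-1 & 0x3 = 0x3; word=0xc0000000
[23+:7] addr_hi=-31 & 0x7f = 0x61; word=0xf0800000
[21+:2] lvl=1 & 0x3 = 0x1; word=0xf0a00000
[15+:6] ver=-5 & 0x3f = 0x3b; word=0xf0bd8000
[9+:6] kind=45 & 0x3f = 0x2d; word=0xf0bdda00
[0+:9] seq=332 & 0x1ff = 0x14c; word=0xf0bddb4c
word = 0xf0bddb4c → big-endian bytes:
  [0]=0xf0  [1]=0xbd  [2]=0xdb  [3]=0x4c

f0 bd db 4c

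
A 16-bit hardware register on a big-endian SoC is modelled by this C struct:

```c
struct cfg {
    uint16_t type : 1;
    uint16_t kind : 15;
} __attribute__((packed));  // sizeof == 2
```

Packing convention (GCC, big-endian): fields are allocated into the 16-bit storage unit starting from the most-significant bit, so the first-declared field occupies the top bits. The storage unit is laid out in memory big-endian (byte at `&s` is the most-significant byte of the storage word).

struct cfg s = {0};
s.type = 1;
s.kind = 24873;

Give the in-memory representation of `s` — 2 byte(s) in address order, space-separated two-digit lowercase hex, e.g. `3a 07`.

e1 29

[15+:1] type=1 & 0x1 = 0x1; word=0x8000
[0+:15] kind=24873 & 0x7fff = 0x6129; word=0xe129
word = 0xe129 → big-endian bytes:
  [0]=0xe1  [1]=0x29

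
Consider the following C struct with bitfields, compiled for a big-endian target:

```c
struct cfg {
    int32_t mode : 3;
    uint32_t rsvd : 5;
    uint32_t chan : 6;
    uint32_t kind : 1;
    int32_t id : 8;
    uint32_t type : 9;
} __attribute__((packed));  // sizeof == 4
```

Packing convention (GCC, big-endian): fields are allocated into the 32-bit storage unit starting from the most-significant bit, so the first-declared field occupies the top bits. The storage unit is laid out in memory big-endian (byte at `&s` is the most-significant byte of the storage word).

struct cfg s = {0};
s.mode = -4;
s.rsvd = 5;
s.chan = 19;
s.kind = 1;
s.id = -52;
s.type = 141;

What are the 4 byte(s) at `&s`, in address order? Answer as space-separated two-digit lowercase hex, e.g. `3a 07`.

[29+:3] mode=-4 & 0x7 = 0x4; word=0x80000000
[24+:5] rsvd=5 & 0x1f = 0x5; word=0x85000000
[18+:6] chan=19 & 0x3f = 0x13; word=0x854c0000
[17+:1] kind=1 & 0x1 = 0x1; word=0x854e0000
[9+:8] id=-52 & 0xff = 0xcc; word=0x854f9800
[0+:9] type=141 & 0x1ff = 0x8d; word=0x854f988d
word = 0x854f988d → big-endian bytes:
  [0]=0x85  [1]=0x4f  [2]=0x98  [3]=0x8d

85 4f 98 8d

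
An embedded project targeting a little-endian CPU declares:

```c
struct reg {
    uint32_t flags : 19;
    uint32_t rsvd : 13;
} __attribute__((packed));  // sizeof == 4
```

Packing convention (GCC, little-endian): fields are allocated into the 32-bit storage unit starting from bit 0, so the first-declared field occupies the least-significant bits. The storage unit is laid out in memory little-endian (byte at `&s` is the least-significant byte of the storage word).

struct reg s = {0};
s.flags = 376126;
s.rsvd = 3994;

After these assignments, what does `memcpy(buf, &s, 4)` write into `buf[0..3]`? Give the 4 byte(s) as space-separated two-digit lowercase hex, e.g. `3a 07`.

flags:19 = 376126 → 0x5bd3e << 0 → word 0x0005bd3e
rsvd:13 = 3994 → 0xf9a << 19 → word 0x7cd5bd3e
word = 0x7cd5bd3e → little-endian bytes:
  [0]=0x3e  [1]=0xbd  [2]=0xd5  [3]=0x7c

3e bd d5 7c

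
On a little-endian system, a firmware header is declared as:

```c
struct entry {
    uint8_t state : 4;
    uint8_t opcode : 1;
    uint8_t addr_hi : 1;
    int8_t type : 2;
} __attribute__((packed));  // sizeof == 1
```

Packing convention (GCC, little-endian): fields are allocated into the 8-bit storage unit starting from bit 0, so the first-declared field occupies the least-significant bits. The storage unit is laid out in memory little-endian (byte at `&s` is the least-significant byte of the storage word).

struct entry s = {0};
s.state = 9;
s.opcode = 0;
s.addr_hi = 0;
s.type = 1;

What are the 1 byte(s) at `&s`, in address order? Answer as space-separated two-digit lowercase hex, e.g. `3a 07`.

state:4 = 9 → 0x9 << 0 → word 0x09
opcode:1 = 0 → 0x0 << 4 → word 0x09
addr_hi:1 = 0 → 0x0 << 5 → word 0x09
type:2 = 1 → 0x1 << 6 → word 0x49
word = 0x49 → little-endian bytes:
  [0]=0x49

49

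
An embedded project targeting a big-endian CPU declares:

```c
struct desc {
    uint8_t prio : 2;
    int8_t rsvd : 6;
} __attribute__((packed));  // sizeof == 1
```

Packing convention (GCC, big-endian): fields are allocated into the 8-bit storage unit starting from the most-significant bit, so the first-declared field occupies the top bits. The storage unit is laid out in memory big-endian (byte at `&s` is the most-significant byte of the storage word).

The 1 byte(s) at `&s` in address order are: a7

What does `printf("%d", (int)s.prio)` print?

2

[0]=0xa7 (big-endian) → word 0xa7
prio:2 @ bit 6 → (0xa7>>6)&0x3 = 0x2  ←
rsvd:6 @ bit 0 → (0xa7>>0)&0x3f = 0x27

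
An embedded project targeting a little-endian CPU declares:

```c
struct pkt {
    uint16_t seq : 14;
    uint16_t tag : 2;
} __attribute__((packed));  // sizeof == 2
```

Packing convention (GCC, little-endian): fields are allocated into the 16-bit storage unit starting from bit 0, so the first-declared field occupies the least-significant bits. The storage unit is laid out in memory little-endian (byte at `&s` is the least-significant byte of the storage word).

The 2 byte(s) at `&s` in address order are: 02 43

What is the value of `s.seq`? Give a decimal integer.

770

[0]=0x02 [1]=0x43 (little-endian) → word 0x4302
seq:14 @ bit 0 → (0x4302>>0)&0x3fff = 0x302  ←
tag:2 @ bit 14 → (0x4302>>14)&0x3 = 0x1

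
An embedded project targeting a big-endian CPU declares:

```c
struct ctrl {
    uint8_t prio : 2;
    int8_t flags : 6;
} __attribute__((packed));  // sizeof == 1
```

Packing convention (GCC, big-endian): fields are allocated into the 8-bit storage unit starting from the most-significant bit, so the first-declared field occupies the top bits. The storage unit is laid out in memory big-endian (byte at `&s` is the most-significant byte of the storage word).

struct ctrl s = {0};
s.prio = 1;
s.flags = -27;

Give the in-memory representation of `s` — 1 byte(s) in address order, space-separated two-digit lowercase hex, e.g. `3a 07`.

65

[6+:2] prio=1 & 0x3 = 0x1; word=0x40
[0+:6] flags=-27 & 0x3f = 0x25; word=0x65
word = 0x65 → big-endian bytes:
  [0]=0x65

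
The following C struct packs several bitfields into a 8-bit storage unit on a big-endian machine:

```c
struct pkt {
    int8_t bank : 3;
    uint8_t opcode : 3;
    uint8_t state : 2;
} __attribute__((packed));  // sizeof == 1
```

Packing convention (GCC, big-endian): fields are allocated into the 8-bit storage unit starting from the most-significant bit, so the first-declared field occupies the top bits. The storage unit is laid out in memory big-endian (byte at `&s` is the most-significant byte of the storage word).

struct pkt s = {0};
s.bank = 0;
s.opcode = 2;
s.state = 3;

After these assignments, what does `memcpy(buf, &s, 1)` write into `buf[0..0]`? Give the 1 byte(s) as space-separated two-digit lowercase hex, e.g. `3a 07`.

0b

bank (3b) val=0 bits=0x0 at bit 5: 0x00
opcode (3b) val=2 bits=0x2 at bit 2: 0x08
state (2b) val=3 bits=0x3 at bit 0: 0x0b
word = 0x0b → big-endian bytes:
  [0]=0x0b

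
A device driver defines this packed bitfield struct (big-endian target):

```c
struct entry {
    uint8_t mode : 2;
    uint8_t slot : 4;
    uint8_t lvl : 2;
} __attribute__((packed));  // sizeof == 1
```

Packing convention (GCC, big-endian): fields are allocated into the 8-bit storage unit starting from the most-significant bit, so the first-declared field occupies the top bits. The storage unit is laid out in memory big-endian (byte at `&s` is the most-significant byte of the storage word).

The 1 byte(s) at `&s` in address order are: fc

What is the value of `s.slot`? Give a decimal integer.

[0]=0xfc (big-endian) → word 0xfc
mode [6+:2] = (word>>6) & 0x3 = 3
slot [2+:4] = (word>>2) & 0xf = 15  ←
lvl [0+:2] = (word>>0) & 0x3 = 0

15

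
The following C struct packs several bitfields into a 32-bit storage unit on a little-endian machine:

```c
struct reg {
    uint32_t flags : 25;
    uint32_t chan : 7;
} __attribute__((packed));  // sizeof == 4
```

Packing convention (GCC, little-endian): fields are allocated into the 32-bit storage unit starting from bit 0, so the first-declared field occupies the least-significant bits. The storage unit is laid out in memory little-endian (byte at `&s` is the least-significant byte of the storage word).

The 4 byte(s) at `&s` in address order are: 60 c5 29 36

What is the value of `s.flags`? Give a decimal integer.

2737504

[0]=0x60 [1]=0xc5 [2]=0x29 [3]=0x36 (little-endian) → word 0x3629c560
flags:25 @ bit 0 → (0x3629c560>>0)&0x1ffffff = 0x29c560  ←
chan:7 @ bit 25 → (0x3629c560>>25)&0x7f = 0x1b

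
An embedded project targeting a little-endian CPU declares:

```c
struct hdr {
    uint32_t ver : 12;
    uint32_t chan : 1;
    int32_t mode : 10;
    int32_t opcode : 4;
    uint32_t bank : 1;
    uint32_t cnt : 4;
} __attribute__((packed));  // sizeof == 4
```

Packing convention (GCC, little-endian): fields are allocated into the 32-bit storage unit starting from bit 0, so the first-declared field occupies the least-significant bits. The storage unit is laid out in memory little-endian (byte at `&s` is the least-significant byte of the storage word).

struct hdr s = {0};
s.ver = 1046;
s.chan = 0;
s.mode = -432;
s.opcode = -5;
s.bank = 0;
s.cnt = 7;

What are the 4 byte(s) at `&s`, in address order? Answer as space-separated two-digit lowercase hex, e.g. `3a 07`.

ver:12 = 1046 → 0x416 << 0 → word 0x00000416
chan:1 = 0 → 0x0 << 12 → word 0x00000416
mode:10 = -432 → 0x250 << 13 → word 0x004a0416
opcode:4 = -5 → 0xb << 23 → word 0x05ca0416
bank:1 = 0 → 0x0 << 27 → word 0x05ca0416
cnt:4 = 7 → 0x7 << 28 → word 0x75ca0416
word = 0x75ca0416 → little-endian bytes:
  [0]=0x16  [1]=0x04  [2]=0xca  [3]=0x75

16 04 ca 75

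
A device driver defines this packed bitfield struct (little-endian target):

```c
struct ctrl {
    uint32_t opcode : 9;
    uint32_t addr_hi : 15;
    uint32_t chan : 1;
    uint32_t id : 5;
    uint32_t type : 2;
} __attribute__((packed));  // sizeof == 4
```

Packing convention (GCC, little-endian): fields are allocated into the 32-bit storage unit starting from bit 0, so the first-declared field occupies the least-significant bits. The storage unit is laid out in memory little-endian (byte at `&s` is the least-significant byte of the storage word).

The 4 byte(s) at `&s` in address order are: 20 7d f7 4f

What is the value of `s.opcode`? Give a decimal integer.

[0]=0x20 [1]=0x7d [2]=0xf7 [3]=0x4f (little-endian) → word 0x4ff77d20
opcode [0+:9] = (word>>0) & 0x1ff = 288  ←
addr_hi [9+:15] = (word>>9) & 0x7fff = 31678
chan [24+:1] = (word>>24) & 0x1 = 1
id [25+:5] = (word>>25) & 0x1f = 7
type [30+:2] = (word>>30) & 0x3 = 1

288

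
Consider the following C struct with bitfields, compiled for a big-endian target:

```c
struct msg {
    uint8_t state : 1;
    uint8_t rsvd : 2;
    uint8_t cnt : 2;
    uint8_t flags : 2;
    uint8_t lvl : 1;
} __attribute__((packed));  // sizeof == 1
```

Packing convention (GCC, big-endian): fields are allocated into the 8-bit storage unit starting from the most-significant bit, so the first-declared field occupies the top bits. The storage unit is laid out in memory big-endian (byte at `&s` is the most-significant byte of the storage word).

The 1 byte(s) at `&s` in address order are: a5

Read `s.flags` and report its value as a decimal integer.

2

[0]=0xa5 (big-endian) → word 0xa5
state [7+:1] = (word>>7) & 0x1 = 1
rsvd [5+:2] = (word>>5) & 0x3 = 1
cnt [3+:2] = (word>>3) & 0x3 = 0
flags [1+:2] = (word>>1) & 0x3 = 2  ←
lvl [0+:1] = (word>>0) & 0x1 = 1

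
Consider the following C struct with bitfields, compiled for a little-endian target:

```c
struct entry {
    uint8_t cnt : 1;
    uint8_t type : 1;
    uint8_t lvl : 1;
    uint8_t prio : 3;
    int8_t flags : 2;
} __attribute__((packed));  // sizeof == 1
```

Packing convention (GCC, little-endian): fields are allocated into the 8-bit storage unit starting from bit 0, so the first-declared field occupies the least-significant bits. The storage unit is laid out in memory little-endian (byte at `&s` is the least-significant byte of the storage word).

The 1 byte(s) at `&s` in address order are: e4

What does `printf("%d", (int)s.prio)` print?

4

[0]=0xe4 (little-endian) → word 0xe4
cnt:1 @ bit 0 → (0xe4>>0)&0x1 = 0x0
type:1 @ bit 1 → (0xe4>>1)&0x1 = 0x0
lvl:1 @ bit 2 → (0xe4>>2)&0x1 = 0x1
prio:3 @ bit 3 → (0xe4>>3)&0x7 = 0x4  ←
flags:2 @ bit 6 → (0xe4>>6)&0x3 = 0x3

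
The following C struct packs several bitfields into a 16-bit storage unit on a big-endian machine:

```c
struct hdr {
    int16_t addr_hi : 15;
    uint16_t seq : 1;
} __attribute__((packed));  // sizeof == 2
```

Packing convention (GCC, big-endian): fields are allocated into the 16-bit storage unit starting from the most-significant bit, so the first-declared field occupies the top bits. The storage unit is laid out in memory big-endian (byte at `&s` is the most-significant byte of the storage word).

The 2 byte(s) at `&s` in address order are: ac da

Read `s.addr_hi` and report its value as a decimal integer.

[0]=0xac [1]=0xda (big-endian) → word 0xacda
addr_hi [1+:15] = (word>>1) & 0x7fff = 22125  ←
seq [0+:1] = (word>>0) & 0x1 = 0
addr_hi signed 15b, MSB=1: 22125 - 32768 = -10643

-10643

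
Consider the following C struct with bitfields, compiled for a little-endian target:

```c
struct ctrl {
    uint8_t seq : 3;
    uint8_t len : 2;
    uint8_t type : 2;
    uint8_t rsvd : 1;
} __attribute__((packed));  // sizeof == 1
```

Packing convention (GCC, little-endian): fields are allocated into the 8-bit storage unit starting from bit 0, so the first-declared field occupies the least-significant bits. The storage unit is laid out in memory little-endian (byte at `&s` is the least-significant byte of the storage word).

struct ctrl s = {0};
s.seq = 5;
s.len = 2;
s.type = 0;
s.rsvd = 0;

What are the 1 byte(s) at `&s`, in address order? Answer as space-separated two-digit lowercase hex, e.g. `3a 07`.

seq (3b) val=5 bits=0x5 at bit 0: 0x05
len (2b) val=2 bits=0x2 at bit 3: 0x15
type (2b) val=0 bits=0x0 at bit 5: 0x15
rsvd (1b) val=0 bits=0x0 at bit 7: 0x15
word = 0x15 → little-endian bytes:
  [0]=0x15

15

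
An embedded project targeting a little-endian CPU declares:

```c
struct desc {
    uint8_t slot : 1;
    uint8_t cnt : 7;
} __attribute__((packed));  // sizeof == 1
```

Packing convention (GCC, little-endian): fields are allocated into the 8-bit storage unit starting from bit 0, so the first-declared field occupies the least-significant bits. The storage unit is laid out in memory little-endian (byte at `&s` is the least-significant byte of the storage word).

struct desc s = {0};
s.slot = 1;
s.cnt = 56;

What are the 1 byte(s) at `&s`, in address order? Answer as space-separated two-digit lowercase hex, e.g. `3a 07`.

slot (1b) val=1 bits=0x1 at bit 0: 0x01
cnt (7b) val=56 bits=0x38 at bit 1: 0x71
word = 0x71 → little-endian bytes:
  [0]=0x71

71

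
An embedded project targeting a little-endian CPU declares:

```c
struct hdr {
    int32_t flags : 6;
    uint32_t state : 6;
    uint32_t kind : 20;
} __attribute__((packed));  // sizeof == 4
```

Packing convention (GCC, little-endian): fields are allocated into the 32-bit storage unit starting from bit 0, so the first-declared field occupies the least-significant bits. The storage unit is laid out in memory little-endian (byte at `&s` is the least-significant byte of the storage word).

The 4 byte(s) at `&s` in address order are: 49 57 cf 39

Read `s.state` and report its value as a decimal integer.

[0]=0x49 [1]=0x57 [2]=0xcf [3]=0x39 (little-endian) → word 0x39cf5749
flags [0+:6] = (word>>0) & 0x3f = 9
state [6+:6] = (word>>6) & 0x3f = 29  ←
kind [12+:20] = (word>>12) & 0xfffff = 236789

29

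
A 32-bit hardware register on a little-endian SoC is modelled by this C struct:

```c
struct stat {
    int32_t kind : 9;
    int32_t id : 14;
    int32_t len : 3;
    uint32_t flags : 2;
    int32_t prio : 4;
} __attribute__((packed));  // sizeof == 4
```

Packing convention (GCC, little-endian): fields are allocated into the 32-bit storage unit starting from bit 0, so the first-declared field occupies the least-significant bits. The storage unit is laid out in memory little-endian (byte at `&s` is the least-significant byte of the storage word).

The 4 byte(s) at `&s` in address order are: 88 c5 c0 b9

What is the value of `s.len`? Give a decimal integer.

[0]=0x88 [1]=0xc5 [2]=0xc0 [3]=0xb9 (little-endian) → word 0xb9c0c588
kind:9 @ bit 0 → (0xb9c0c588>>0)&0x1ff = 0x188
id:14 @ bit 9 → (0xb9c0c588>>9)&0x3fff = 0x2062
len:3 @ bit 23 → (0xb9c0c588>>23)&0x7 = 0x3  ←
flags:2 @ bit 26 → (0xb9c0c588>>26)&0x3 = 0x2
prio:4 @ bit 28 → (0xb9c0c588>>28)&0xf = 0xb
len signed 3b, MSB=0: value = 3

3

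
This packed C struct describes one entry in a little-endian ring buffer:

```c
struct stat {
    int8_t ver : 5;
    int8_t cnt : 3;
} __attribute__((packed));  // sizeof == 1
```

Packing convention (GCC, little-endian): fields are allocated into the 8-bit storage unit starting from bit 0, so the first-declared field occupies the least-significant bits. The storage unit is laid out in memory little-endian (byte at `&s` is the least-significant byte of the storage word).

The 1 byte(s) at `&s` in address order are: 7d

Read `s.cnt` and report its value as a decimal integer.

3

[0]=0x7d (little-endian) → word 0x7d
ver [0+:5] = (word>>0) & 0x1f = 29
cnt [5+:3] = (word>>5) & 0x7 = 3  ←
cnt signed 3b, MSB=0: value = 3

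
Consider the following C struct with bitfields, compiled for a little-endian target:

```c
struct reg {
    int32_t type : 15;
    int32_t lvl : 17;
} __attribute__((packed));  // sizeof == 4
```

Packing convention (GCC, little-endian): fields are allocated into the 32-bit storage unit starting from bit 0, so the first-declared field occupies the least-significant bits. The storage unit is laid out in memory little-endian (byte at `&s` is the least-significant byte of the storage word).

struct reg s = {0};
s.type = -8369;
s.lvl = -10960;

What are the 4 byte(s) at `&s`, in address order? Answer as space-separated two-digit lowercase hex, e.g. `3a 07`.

4f 5f 98 ea

type (15b) val=-8369 bits=0x5f4f at bit 0: 0x00005f4f
lvl (17b) val=-10960 bits=0x1d530 at bit 15: 0xea985f4f
word = 0xea985f4f → little-endian bytes:
  [0]=0x4f  [1]=0x5f  [2]=0x98  [3]=0xea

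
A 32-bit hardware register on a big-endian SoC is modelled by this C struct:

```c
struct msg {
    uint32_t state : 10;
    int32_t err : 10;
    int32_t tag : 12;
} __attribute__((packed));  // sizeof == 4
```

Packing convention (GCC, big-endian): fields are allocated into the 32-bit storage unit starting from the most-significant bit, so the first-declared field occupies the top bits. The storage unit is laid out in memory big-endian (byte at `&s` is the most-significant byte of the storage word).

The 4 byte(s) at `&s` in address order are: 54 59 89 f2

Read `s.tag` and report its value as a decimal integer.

[0]=0x54 [1]=0x59 [2]=0x89 [3]=0xf2 (big-endian) → word 0x545989f2
state [22+:10] = (word>>22) & 0x3ff = 337
err [12+:10] = (word>>12) & 0x3ff = 408
tag [0+:12] = (word>>0) & 0xfff = 2546  ←
tag signed 12b, MSB=1: 2546 - 4096 = -1550

-1550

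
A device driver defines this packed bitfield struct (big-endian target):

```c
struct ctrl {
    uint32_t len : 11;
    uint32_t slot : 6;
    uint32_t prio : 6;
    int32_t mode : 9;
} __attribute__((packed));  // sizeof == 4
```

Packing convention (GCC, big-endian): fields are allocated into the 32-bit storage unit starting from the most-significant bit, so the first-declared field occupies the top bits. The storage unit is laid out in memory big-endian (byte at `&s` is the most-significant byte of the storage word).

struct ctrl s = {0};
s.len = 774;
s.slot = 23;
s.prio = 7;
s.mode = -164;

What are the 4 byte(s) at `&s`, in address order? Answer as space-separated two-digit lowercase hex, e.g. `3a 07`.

len (11b) val=774 bits=0x306 at bit 21: 0x60c00000
slot (6b) val=23 bits=0x17 at bit 15: 0x60cb8000
prio (6b) val=7 bits=0x7 at bit 9: 0x60cb8e00
mode (9b) val=-164 bits=0x15c at bit 0: 0x60cb8f5c
word = 0x60cb8f5c → big-endian bytes:
  [0]=0x60  [1]=0xcb  [2]=0x8f  [3]=0x5c

60 cb 8f 5c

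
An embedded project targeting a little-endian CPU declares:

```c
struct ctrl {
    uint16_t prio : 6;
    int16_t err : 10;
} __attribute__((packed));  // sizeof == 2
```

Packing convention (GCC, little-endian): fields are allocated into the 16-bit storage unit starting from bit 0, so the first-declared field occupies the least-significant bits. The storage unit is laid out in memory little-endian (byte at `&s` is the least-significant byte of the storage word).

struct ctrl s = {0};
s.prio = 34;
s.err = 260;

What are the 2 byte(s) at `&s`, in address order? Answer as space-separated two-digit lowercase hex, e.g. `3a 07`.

22 41

prio:6 = 34 → 0x22 << 0 → word 0x0022
err:10 = 260 → 0x104 << 6 → word 0x4122
word = 0x4122 → little-endian bytes:
  [0]=0x22  [1]=0x41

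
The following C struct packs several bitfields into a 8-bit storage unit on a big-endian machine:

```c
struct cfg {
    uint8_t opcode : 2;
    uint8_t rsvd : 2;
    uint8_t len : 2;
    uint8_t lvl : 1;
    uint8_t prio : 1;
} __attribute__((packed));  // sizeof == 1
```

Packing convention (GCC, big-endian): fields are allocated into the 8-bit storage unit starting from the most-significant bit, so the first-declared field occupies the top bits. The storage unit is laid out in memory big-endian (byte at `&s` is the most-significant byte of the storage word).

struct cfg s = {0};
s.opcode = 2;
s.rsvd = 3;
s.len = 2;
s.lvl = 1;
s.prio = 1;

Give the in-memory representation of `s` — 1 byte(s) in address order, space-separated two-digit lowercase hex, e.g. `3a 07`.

bb

[6+:2] opcode=2 & 0x3 = 0x2; word=0x80
[4+:2] rsvd=3 & 0x3 = 0x3; word=0xb0
[2+:2] len=2 & 0x3 = 0x2; word=0xb8
[1+:1] lvl=1 & 0x1 = 0x1; word=0xba
[0+:1] prio=1 & 0x1 = 0x1; word=0xbb
word = 0xbb → big-endian bytes:
  [0]=0xbb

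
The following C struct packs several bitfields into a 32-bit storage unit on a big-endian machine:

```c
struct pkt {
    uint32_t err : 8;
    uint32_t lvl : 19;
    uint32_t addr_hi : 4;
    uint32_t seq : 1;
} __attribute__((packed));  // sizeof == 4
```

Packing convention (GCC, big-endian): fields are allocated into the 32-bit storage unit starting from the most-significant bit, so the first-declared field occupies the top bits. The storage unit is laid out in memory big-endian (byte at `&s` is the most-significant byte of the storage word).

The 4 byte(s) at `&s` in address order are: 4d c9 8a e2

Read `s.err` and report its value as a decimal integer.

77

[0]=0x4d [1]=0xc9 [2]=0x8a [3]=0xe2 (big-endian) → word 0x4dc98ae2
err [24+:8] = (word>>24) & 0xff = 77  ←
lvl [5+:19] = (word>>5) & 0x7ffff = 412759
addr_hi [1+:4] = (word>>1) & 0xf = 1
seq [0+:1] = (word>>0) & 0x1 = 0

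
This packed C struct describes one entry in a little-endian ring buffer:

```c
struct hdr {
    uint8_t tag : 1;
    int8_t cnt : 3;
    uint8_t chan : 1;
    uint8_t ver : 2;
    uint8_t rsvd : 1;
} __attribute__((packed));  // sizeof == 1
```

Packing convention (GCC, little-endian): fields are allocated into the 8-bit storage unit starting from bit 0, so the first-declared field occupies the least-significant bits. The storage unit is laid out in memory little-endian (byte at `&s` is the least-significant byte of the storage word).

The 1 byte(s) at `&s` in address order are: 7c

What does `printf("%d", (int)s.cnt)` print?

-2

[0]=0x7c (little-endian) → word 0x7c
tag [0+:1] = (word>>0) & 0x1 = 0
cnt [1+:3] = (word>>1) & 0x7 = 6  ←
chan [4+:1] = (word>>4) & 0x1 = 1
ver [5+:2] = (word>>5) & 0x3 = 3
rsvd [7+:1] = (word>>7) & 0x1 = 0
cnt signed 3b, MSB=1: 6 - 8 = -2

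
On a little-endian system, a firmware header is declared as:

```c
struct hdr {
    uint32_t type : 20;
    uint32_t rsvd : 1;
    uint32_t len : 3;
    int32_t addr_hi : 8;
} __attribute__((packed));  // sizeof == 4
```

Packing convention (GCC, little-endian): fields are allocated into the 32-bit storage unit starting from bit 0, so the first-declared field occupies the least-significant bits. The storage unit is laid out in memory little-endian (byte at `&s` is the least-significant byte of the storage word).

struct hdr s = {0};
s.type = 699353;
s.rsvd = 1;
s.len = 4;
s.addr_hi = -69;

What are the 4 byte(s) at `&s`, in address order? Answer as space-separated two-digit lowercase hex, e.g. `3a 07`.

type (20b) val=699353 bits=0xaabd9 at bit 0: 0x000aabd9
rsvd (1b) val=1 bits=0x1 at bit 20: 0x001aabd9
len (3b) val=4 bits=0x4 at bit 21: 0x009aabd9
addr_hi (8b) val=-69 bits=0xbb at bit 24: 0xbb9aabd9
word = 0xbb9aabd9 → little-endian bytes:
  [0]=0xd9  [1]=0xab  [2]=0x9a  [3]=0xbb

d9 ab 9a bb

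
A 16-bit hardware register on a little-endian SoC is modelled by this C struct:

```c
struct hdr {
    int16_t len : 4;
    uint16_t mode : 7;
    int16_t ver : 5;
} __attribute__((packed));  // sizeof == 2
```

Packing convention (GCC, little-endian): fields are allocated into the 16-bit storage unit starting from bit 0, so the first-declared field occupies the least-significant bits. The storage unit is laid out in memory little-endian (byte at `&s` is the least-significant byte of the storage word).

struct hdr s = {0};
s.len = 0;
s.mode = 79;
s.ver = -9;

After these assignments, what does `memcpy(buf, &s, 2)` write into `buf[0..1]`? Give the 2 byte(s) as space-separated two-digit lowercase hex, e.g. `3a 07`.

len (4b) val=0 bits=0x0 at bit 0: 0x0000
mode (7b) val=79 bits=0x4f at bit 4: 0x04f0
ver (5b) val=-9 bits=0x17 at bit 11: 0xbcf0
word = 0xbcf0 → little-endian bytes:
  [0]=0xf0  [1]=0xbc

f0 bc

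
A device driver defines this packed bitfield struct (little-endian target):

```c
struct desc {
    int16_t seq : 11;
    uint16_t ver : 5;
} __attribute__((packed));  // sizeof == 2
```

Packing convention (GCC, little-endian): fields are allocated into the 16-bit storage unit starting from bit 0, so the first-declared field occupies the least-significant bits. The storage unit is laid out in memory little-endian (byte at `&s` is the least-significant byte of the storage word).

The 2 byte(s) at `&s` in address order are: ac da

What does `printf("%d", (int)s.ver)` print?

[0]=0xac [1]=0xda (little-endian) → word 0xdaac
seq:11 @ bit 0 → (0xdaac>>0)&0x7ff = 0x2ac
ver:5 @ bit 11 → (0xdaac>>11)&0x1f = 0x1b  ←

27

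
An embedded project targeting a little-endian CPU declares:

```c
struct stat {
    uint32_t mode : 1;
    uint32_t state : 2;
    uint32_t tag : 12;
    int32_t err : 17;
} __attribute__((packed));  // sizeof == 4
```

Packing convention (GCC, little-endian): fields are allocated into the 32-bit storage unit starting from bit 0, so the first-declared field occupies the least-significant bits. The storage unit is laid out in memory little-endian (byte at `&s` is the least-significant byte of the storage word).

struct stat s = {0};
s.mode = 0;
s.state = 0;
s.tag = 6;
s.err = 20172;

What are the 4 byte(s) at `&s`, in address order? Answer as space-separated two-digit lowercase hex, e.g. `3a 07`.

mode:1 = 0 → 0x0 << 0 → word 0x00000000
state:2 = 0 → 0x0 << 1 → word 0x00000000
tag:12 = 6 → 0x6 << 3 → word 0x00000030
err:17 = 20172 → 0x4ecc << 15 → word 0x27660030
word = 0x27660030 → little-endian bytes:
  [0]=0x30  [1]=0x00  [2]=0x66  [3]=0x27

30 00 66 27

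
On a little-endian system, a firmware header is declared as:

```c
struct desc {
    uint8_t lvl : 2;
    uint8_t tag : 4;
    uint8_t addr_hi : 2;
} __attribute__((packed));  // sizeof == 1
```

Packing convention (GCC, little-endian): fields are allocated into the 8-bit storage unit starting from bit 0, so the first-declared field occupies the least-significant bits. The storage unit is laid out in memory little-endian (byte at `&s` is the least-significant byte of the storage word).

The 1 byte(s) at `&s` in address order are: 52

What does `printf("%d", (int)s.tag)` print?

4

[0]=0x52 (little-endian) → word 0x52
lvl [0+:2] = (word>>0) & 0x3 = 2
tag [2+:4] = (word>>2) & 0xf = 4  ←
addr_hi [6+:2] = (word>>6) & 0x3 = 1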